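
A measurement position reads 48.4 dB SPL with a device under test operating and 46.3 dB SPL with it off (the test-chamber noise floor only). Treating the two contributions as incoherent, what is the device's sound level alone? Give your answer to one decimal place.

Subtract intensities: L_src = 10·log₁₀(10^(L_total/10) − 10^(L_bg/10)).
L_src = 10·log₁₀(10^(48.4/10) − 10^(46.3/10)) = 10·log₁₀(26530) = 44.2 dB SPL.

44.2 dB SPL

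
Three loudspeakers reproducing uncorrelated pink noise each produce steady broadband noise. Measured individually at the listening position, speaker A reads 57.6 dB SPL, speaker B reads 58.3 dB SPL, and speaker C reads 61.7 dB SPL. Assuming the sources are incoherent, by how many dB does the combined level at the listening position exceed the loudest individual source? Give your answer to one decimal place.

Uncorrelated sources add in intensity (power), not in dB.
L_total = 10·log₁₀(10^(57.6/10) + 10^(58.3/10) + 10^(61.7/10)) = 64.36 dB SPL.
Excess over the loudest (61.7 dB): 64.36 − 61.7 = 2.7 dB.

2.7 dB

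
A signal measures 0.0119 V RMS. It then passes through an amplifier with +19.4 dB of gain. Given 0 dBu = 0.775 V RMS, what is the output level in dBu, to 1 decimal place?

Input level: 20·log₁₀(0.0119/0.775) = -36.28 dBu.
Output: -36.28 + 19.4 = -16.9 dBu.

-16.9 dBu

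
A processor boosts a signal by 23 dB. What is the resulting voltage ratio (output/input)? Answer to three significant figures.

Voltage ratio = 10^(dB/20).
10^(23/20) = 10^(1.150) = 14.1.

14.1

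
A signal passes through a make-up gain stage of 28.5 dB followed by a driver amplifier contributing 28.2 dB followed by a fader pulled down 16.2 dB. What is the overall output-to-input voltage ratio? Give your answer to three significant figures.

106

Net gain = 28.5 + 28.2 + (−16.2) = 40.5 dB.
Voltage ratio = 10^(40.5/20) = 106.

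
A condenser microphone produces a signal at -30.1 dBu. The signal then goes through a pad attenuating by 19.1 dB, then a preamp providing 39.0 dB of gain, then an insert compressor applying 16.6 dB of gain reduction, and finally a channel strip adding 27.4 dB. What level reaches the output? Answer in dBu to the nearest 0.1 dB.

+0.6 dBu

Cascaded gains and losses add directly in dB.
-30.1 − 19.1 + 39.0 − 16.6 + 27.4 = +0.6 dBu.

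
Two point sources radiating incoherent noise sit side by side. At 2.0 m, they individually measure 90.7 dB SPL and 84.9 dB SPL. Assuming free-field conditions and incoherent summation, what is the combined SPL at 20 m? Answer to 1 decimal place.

71.7 dB SPL

Combined at 2.0 m: 10·log₁₀(10^(90.7/10)+10^(84.9/10)) = 91.71 dB SPL.
Then apply −20·log₁₀(20/2.0) = -20.00 dB → 71.7 dB SPL.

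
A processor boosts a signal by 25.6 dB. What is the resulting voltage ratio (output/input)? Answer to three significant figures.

Voltage ratio = 10^(dB/20).
10^(25.6/20) = 10^(1.280) = 19.1.

19.1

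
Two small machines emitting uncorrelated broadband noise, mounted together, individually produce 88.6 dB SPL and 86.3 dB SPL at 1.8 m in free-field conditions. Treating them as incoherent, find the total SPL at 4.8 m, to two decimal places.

82.09 dB SPL

Combined at 1.8 m: 10·log₁₀(10^(88.6/10)+10^(86.3/10)) = 90.611 dB SPL.
Then apply −20·log₁₀(4.8/1.8) = -8.519 dB → 82.09 dB SPL.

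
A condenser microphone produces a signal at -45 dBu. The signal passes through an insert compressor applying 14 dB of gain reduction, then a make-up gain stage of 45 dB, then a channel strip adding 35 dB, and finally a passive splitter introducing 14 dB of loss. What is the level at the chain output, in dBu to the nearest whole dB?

+7 dBu

Gain stages sum in dB:
-45 − 14 + 45 + 35 − 14 = +7 dBu.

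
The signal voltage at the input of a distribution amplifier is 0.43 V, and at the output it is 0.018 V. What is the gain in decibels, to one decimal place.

-27.6 dB

For a voltage ratio, dB = 20·log₁₀(V₂/V₁).
20·log₁₀(0.018/0.43) = 20·log₁₀(0.04186) = -27.6 dB.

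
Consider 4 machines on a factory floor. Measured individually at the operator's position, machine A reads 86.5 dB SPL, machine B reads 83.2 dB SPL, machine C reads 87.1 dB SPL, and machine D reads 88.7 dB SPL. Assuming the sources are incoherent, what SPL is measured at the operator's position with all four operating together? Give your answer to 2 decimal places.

Add the sources as powers (linear), then convert back to dB:
L_total = 10·log₁₀(10^(86.5/10) + 10^(83.2/10) + 10^(87.1/10) + 10^(88.7/10)) = 10·log₁₀(1910000000) = 92.81 dB SPL.

92.81 dB SPL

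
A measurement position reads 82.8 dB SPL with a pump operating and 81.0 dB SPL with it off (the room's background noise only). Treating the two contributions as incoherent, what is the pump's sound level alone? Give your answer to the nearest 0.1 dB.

Remove the background by subtracting linear intensities:
L_src = 10·log₁₀(10^(82.8/10) − 10^(81.0/10)) = 10·log₁₀(64650000) = 78.1 dB SPL.

78.1 dB SPL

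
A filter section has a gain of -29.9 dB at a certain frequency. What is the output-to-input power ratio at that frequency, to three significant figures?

Power ratio = 10^(dB/10).
10^(-29.9/10) = 10^(-2.990) = 0.00102.

0.00102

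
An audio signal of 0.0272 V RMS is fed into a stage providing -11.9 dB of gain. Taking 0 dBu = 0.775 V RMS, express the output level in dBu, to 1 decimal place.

-41.0 dBu

Input level: 20·log₁₀(0.0272/0.775) = -29.09 dBu.
Output: -29.09 − 11.9 = -41.0 dBu.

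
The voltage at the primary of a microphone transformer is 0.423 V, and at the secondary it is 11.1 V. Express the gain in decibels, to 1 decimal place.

For a voltage ratio, dB = 20·log₁₀(V₂/V₁).
20·log₁₀(11.1/0.423) = 20·log₁₀(26.24) = 28.4 dB.

28.4 dB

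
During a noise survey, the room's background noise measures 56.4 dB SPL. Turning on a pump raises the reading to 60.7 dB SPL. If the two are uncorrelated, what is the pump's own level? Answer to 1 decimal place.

58.7 dB SPL

Background correction is a power subtraction:
L_src = 10·log₁₀(10^(60.7/10) − 10^(56.4/10)) = 10·log₁₀(738400) = 58.7 dB SPL.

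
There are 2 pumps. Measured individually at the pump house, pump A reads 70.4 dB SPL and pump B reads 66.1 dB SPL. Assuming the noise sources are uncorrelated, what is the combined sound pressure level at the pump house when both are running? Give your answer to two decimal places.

71.77 dB SPL

Add the sources as powers (linear), then convert back to dB:
L_total = 10·log₁₀(10^(70.4/10) + 10^(66.1/10)) = 10·log₁₀(15040000) = 71.77 dB SPL.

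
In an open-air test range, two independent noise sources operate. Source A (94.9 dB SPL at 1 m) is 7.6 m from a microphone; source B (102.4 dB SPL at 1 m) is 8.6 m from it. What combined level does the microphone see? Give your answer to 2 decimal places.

At the listener: L_A = 94.9 − 20·log₁₀(7.6) = 77.284 dB; L_B = 102.4 − 20·log₁₀(8.6) = 83.710 dB.
Combined: 10·log₁₀(10^(77.284/10)+10^(83.710/10)) = 84.60 dB SPL.

84.60 dB SPL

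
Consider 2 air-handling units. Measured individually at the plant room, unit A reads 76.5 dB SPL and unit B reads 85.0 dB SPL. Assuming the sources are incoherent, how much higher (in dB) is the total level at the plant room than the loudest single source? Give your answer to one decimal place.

Uncorrelated sources add in intensity (power), not in dB.
L_total = 10·log₁₀(10^(76.5/10) + 10^(85.0/10)) = 85.57 dB SPL.
Excess over the loudest (85.0 dB): 85.57 − 85.0 = 0.6 dB.

0.6 dB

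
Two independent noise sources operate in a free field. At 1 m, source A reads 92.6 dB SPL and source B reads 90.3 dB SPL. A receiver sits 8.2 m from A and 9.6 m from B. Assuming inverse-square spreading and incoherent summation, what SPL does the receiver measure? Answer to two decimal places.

75.88 dB SPL

At the listener: L_A = 92.6 − 20·log₁₀(8.2) = 74.324 dB; L_B = 90.3 − 20·log₁₀(9.6) = 70.655 dB.
Combined: 10·log₁₀(10^(74.324/10)+10^(70.655/10)) = 75.88 dB SPL.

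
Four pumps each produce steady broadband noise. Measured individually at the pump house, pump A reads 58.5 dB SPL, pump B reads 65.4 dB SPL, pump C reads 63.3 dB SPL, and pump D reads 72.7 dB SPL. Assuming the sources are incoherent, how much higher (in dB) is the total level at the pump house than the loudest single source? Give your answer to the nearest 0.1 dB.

Incoherent sources sum as intensities:
L_total = 10·log₁₀(10^(58.5/10) + 10^(65.4/10) + 10^(63.3/10) + 10^(72.7/10)) = 73.97 dB SPL.
Excess over the loudest (72.7 dB): 73.97 − 72.7 = 1.3 dB.

1.3 dB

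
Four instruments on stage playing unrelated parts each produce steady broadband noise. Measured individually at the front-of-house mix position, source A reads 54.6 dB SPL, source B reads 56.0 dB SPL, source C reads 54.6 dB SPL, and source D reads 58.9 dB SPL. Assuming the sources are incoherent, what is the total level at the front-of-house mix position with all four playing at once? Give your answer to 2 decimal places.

62.43 dB SPL

Incoherent sources sum as intensities:
L_total = 10·log₁₀(10^(54.6/10) + 10^(56.0/10) + 10^(54.6/10) + 10^(58.9/10)) = 10·log₁₀(1751000) = 62.43 dB SPL.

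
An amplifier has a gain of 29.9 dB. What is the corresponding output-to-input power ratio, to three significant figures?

977

Power ratio = 10^(dB/10).
10^(29.9/10) = 10^(2.990) = 977.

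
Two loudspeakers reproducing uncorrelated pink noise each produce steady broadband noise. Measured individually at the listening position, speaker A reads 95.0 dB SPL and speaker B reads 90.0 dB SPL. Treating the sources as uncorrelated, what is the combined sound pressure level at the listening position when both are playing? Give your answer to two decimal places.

Incoherent sources sum as intensities:
L_total = 10·log₁₀(10^(95.0/10) + 10^(90.0/10)) = 10·log₁₀(4162000000) = 96.19 dB SPL.

96.19 dB SPL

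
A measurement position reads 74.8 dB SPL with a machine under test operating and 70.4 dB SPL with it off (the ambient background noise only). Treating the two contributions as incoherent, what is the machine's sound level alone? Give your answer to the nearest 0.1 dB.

Background correction is a power subtraction:
L_src = 10·log₁₀(10^(74.8/10) − 10^(70.4/10)) = 10·log₁₀(19230000) = 72.8 dB SPL.

72.8 dB SPL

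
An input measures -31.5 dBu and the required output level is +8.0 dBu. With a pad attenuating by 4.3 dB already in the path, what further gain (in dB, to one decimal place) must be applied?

43.8 dB

The required make-up gain is the shortfall in the dB sum.
G = +8.0 − (-31.5) + 4.3 = 43.8 dB.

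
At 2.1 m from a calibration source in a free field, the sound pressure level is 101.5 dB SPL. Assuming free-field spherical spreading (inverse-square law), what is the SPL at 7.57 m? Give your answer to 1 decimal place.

90.4 dB SPL

Free-field point source: level drops by 20·log₁₀ of the distance ratio.
ΔL = −20·log₁₀(7.57/2.1) = -11.14 dB, so L₂ = 101.5 + (-11.14) = 90.4 dB SPL.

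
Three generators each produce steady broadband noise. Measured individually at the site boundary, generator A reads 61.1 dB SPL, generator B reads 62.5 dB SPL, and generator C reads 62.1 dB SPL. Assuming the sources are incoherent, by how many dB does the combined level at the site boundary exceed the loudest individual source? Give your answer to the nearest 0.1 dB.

4.2 dB

Incoherent sources sum as intensities:
L_total = 10·log₁₀(10^(61.1/10) + 10^(62.5/10) + 10^(62.1/10)) = 66.71 dB SPL.
Excess over the loudest (62.5 dB): 66.71 − 62.5 = 4.2 dB.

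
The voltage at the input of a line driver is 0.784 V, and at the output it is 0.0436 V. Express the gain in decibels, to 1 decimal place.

Voltage is an amplitude quantity, so gain = 20·log₁₀(V_out/V_in).
20·log₁₀(0.0436/0.784) = 20·log₁₀(0.05561) = -25.1 dB.

-25.1 dB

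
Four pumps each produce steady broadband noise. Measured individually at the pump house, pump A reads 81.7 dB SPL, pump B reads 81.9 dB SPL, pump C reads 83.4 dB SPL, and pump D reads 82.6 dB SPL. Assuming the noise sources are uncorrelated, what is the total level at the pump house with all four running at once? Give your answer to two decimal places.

88.47 dB SPL

Add the sources as powers (linear), then convert back to dB:
L_total = 10·log₁₀(10^(81.7/10) + 10^(81.9/10) + 10^(83.4/10) + 10^(82.6/10)) = 10·log₁₀(703500000) = 88.47 dB SPL.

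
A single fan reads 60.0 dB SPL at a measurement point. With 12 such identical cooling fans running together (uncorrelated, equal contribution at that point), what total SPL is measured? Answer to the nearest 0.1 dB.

70.8 dB SPL

12 equal incoherent sources raise the level by 10·log₁₀(12) = 10.79 dB.
L_total = 60.0 + 10.79 = 70.8 dB SPL.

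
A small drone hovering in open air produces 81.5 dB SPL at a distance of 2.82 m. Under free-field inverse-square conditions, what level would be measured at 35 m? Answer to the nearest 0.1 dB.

Free-field point source: level drops by 20·log₁₀ of the distance ratio.
ΔL = −20·log₁₀(35/2.82) = -21.88 dB, so L₂ = 81.5 + (-21.88) = 59.6 dB SPL.

59.6 dB SPL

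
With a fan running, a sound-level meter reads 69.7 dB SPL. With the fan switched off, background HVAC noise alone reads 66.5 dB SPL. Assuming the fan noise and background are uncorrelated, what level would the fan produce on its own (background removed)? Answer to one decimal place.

66.9 dB SPL

Remove the background by subtracting linear intensities:
L_src = 10·log₁₀(10^(69.7/10) − 10^(66.5/10)) = 10·log₁₀(4866000) = 66.9 dB SPL.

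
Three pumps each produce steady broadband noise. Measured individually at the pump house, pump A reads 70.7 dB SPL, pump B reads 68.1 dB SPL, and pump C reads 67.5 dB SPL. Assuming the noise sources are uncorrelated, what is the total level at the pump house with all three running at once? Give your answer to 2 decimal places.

Incoherent sources sum as intensities:
L_total = 10·log₁₀(10^(70.7/10) + 10^(68.1/10) + 10^(67.5/10)) = 10·log₁₀(23830000) = 73.77 dB SPL.

73.77 dB SPL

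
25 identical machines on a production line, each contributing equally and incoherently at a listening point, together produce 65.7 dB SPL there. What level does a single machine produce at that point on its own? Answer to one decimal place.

25 equal incoherent sources add 10·log₁₀(25) = 13.98 dB over one source.
L_one = 65.7 − 13.98 = 51.7 dB SPL.

51.7 dB SPL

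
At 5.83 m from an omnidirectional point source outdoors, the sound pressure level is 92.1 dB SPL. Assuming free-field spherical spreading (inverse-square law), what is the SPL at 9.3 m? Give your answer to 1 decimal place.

88.0 dB SPL

Free-field point source: level drops by 20·log₁₀ of the distance ratio.
ΔL = −20·log₁₀(9.3/5.83) = -4.06 dB, so L₂ = 92.1 + (-4.06) = 88.0 dB SPL.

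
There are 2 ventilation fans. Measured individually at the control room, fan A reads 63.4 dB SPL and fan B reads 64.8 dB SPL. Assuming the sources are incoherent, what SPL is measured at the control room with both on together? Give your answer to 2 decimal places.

Incoherent sources sum as intensities:
L_total = 10·log₁₀(10^(63.4/10) + 10^(64.8/10)) = 10·log₁₀(5208000) = 67.17 dB SPL.

67.17 dB SPL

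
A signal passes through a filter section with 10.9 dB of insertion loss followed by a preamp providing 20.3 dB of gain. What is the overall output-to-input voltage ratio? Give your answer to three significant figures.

2.95

Net gain = (−10.9) + 20.3 = 9.4 dB.
Voltage ratio = 10^(9.4/20) = 2.95.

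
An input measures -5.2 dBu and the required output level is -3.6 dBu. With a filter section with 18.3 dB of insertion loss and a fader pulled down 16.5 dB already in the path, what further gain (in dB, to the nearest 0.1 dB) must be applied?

36.4 dB

The required make-up gain is the shortfall in the dB sum.
G = -3.6 − (-5.2) + 18.3 + 16.5 = 36.4 dB.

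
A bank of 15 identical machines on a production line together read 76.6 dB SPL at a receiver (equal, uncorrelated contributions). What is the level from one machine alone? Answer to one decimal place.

15 equal incoherent sources add 10·log₁₀(15) = 11.76 dB over one source.
L_one = 76.6 − 11.76 = 64.8 dB SPL.

64.8 dB SPL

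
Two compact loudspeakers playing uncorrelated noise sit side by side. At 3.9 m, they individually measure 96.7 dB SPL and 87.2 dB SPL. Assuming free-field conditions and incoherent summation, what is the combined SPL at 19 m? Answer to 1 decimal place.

83.4 dB SPL

Combined at 3.9 m: 10·log₁₀(10^(96.7/10)+10^(87.2/10)) = 97.16 dB SPL.
Then apply −20·log₁₀(19/3.9) = -13.75 dB → 83.4 dB SPL.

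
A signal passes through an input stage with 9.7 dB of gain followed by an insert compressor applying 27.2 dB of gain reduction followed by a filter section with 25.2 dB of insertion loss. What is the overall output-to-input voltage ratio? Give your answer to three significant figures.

0.00733

Net gain = 9.7 + (−27.2) + (−25.2) = -42.7 dB.
Voltage ratio = 10^(-42.7/20) = 0.00733.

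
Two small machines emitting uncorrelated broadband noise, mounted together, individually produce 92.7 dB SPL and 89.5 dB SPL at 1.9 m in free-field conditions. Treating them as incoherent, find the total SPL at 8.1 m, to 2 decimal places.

Combined at 1.9 m: 10·log₁₀(10^(92.7/10)+10^(89.5/10)) = 94.399 dB SPL.
Then apply −20·log₁₀(8.1/1.9) = -12.595 dB → 81.80 dB SPL.

81.80 dB SPL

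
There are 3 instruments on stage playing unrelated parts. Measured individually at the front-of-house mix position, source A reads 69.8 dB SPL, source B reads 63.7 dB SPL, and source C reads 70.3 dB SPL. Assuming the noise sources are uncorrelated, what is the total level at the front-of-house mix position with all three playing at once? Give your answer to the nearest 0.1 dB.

Incoherent sources sum as intensities:
L_total = 10·log₁₀(10^(69.8/10) + 10^(63.7/10) + 10^(70.3/10)) = 10·log₁₀(22610000) = 73.5 dB SPL.

73.5 dB SPL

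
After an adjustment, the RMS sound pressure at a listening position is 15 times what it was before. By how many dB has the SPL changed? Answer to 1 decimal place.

SPL change from a pressure ratio uses the 20·log₁₀ form:
20·log₁₀(15) = 23.5 dB.

23.5 dB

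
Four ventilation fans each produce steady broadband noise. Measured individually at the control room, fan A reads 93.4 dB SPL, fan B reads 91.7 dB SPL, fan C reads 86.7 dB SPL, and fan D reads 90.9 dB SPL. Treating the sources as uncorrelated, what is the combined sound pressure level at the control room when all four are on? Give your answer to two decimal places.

97.30 dB SPL

Incoherent sources sum as intensities:
L_total = 10·log₁₀(10^(93.4/10) + 10^(91.7/10) + 10^(86.7/10) + 10^(90.9/10)) = 10·log₁₀(5365000000) = 97.30 dB SPL.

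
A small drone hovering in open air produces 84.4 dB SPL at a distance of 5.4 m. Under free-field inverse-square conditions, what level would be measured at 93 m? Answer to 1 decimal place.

59.7 dB SPL

Free-field point source: level drops by 20·log₁₀ of the distance ratio.
ΔL = −20·log₁₀(93/5.4) = -24.72 dB, so L₂ = 84.4 + (-24.72) = 59.7 dB SPL.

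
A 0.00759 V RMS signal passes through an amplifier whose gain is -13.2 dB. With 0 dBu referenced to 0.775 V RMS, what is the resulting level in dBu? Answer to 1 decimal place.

Input level: 20·log₁₀(0.00759/0.775) = -40.18 dBu.
Output: -40.18 − 13.2 = -53.4 dBu.

-53.4 dBu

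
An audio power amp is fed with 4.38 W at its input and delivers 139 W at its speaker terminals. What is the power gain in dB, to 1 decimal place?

For a power ratio, dB = 10·log₁₀(P₂/P₁).
10·log₁₀(139/4.38) = 10·log₁₀(31.74) = 15.0 dB.

15.0 dB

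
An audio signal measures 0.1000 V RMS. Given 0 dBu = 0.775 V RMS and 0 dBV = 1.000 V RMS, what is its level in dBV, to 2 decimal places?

dBV = 20·log₁₀(V / 1.000 V).
20·log₁₀(0.1000/1.000) = -20.00 dBV.

-20.00 dBV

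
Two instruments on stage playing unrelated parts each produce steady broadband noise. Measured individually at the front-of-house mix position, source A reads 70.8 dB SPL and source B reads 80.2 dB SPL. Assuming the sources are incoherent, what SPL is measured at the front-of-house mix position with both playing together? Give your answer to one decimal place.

Incoherent sources sum as intensities:
L_total = 10·log₁₀(10^(70.8/10) + 10^(80.2/10)) = 10·log₁₀(116700000) = 80.7 dB SPL.

80.7 dB SPL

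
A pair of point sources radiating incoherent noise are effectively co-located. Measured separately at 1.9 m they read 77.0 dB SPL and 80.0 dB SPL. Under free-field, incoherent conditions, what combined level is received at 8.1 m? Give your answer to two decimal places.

Combined at 1.9 m: 10·log₁₀(10^(77.0/10)+10^(80.0/10)) = 81.764 dB SPL.
Then apply −20·log₁₀(8.1/1.9) = -12.595 dB → 69.17 dB SPL.

69.17 dB SPL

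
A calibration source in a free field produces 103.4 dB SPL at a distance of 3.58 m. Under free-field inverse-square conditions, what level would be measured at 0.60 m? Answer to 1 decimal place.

Inverse-square spreading gives ΔL = −20·log₁₀(d₂/d₁).
ΔL = −20·log₁₀(0.60/3.58) = 15.51 dB, so L₂ = 103.4 + (15.51) = 118.9 dB SPL.

118.9 dB SPL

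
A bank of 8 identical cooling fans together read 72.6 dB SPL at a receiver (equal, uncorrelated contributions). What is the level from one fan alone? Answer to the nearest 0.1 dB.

63.6 dB SPL

8 equal incoherent sources add 10·log₁₀(8) = 9.03 dB over one source.
L_one = 72.6 − 9.03 = 63.6 dB SPL.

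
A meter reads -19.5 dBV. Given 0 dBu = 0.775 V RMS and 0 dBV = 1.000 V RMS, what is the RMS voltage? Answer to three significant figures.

V = 1.000 V × 10^(-19.5/20).
= 1.000 × 0.1059 = 0.106 V.

0.106 V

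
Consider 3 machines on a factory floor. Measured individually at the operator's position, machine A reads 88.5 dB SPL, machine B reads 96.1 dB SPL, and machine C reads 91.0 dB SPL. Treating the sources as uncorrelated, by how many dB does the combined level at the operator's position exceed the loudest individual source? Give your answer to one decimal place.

Add the sources as powers (linear), then convert back to dB:
L_total = 10·log₁₀(10^(88.5/10) + 10^(96.1/10) + 10^(91.0/10)) = 97.81 dB SPL.
Excess over the loudest (96.1 dB): 97.81 − 96.1 = 1.7 dB.

1.7 dB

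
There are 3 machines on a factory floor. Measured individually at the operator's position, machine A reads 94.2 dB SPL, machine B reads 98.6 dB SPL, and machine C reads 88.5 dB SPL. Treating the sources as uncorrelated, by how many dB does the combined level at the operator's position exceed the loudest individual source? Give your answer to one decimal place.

Incoherent sources sum as intensities:
L_total = 10·log₁₀(10^(94.2/10) + 10^(98.6/10) + 10^(88.5/10)) = 100.25 dB SPL.
Excess over the loudest (98.6 dB): 100.25 − 98.6 = 1.6 dB.

1.6 dB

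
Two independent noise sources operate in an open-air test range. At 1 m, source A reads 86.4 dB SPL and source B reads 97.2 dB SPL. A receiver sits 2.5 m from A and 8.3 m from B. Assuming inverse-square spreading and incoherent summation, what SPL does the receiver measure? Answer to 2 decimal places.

At the listener: L_A = 86.4 − 20·log₁₀(2.5) = 78.441 dB; L_B = 97.2 − 20·log₁₀(8.3) = 78.818 dB.
Combined: 10·log₁₀(10^(78.441/10)+10^(78.818/10)) = 81.64 dB SPL.

81.64 dB SPL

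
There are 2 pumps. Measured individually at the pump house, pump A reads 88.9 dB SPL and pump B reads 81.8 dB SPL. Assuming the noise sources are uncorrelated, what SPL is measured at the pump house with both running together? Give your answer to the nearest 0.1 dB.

89.7 dB SPL

Add the sources as powers (linear), then convert back to dB:
L_total = 10·log₁₀(10^(88.9/10) + 10^(81.8/10)) = 10·log₁₀(927600000) = 89.7 dB SPL.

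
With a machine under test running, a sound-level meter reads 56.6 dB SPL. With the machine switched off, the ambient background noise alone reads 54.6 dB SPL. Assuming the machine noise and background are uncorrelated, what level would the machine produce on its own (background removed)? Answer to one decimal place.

Subtract intensities: L_src = 10·log₁₀(10^(L_total/10) − 10^(L_bg/10)).
L_src = 10·log₁₀(10^(56.6/10) − 10^(54.6/10)) = 10·log₁₀(168700) = 52.3 dB SPL.

52.3 dB SPL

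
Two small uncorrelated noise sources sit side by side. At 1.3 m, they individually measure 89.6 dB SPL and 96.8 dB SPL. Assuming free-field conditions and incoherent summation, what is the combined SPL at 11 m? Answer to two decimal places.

Combined at 1.3 m: 10·log₁₀(10^(89.6/10)+10^(96.8/10)) = 97.557 dB SPL.
Then apply −20·log₁₀(11/1.3) = -18.549 dB → 79.01 dB SPL.

79.01 dB SPL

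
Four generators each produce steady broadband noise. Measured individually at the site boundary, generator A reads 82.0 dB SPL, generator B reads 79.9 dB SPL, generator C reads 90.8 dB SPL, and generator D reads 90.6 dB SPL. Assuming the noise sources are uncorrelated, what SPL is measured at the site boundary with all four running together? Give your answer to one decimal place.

Incoherent sources sum as intensities:
L_total = 10·log₁₀(10^(82.0/10) + 10^(79.9/10) + 10^(90.8/10) + 10^(90.6/10)) = 10·log₁₀(2607000000) = 94.2 dB SPL.

94.2 dB SPL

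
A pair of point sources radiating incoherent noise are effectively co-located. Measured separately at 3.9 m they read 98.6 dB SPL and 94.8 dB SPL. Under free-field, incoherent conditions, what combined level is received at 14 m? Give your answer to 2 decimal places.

89.01 dB SPL

Combined at 3.9 m: 10·log₁₀(10^(98.6/10)+10^(94.8/10)) = 100.113 dB SPL.
Then apply −20·log₁₀(14/3.9) = -11.101 dB → 89.01 dB SPL.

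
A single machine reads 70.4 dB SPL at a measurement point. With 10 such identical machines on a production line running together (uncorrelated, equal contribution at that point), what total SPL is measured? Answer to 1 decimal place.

80.4 dB SPL

10 equal incoherent sources raise the level by 10·log₁₀(10) = 10.00 dB.
L_total = 70.4 + 10.00 = 80.4 dB SPL.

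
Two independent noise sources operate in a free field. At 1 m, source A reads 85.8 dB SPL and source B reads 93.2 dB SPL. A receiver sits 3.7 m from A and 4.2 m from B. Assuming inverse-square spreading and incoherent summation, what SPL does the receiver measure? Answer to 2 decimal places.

81.65 dB SPL

At the listener: L_A = 85.8 − 20·log₁₀(3.7) = 74.436 dB; L_B = 93.2 − 20·log₁₀(4.2) = 80.735 dB.
Combined: 10·log₁₀(10^(74.436/10)+10^(80.735/10)) = 81.65 dB SPL.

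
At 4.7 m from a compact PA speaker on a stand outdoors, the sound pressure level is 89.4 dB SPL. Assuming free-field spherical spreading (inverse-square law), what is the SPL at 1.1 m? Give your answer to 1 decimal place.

For a point source in a free field, ΔL = −20·log₁₀(d₂/d₁).
ΔL = −20·log₁₀(1.1/4.7) = 12.61 dB, so L₂ = 89.4 + (12.61) = 102.0 dB SPL.

102.0 dB SPL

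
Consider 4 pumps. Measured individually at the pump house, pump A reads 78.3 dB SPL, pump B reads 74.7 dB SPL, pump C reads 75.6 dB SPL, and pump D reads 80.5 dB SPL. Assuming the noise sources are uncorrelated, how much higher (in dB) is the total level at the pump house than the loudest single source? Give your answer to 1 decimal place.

3.4 dB

Incoherent sources sum as intensities:
L_total = 10·log₁₀(10^(78.3/10) + 10^(74.7/10) + 10^(75.6/10) + 10^(80.5/10)) = 83.90 dB SPL.
Excess over the loudest (80.5 dB): 83.90 − 80.5 = 3.4 dB.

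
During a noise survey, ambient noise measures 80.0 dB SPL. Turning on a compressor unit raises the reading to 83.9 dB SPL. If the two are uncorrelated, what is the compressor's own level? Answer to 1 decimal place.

Background correction is a power subtraction:
L_src = 10·log₁₀(10^(83.9/10) − 10^(80.0/10)) = 10·log₁₀(145500000) = 81.6 dB SPL.

81.6 dB SPL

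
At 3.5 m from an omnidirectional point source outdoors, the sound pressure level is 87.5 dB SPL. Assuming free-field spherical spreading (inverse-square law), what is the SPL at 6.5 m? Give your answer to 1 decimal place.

Inverse-square spreading gives ΔL = −20·log₁₀(d₂/d₁).
ΔL = −20·log₁₀(6.5/3.5) = -5.38 dB, so L₂ = 87.5 + (-5.38) = 82.1 dB SPL.

82.1 dB SPL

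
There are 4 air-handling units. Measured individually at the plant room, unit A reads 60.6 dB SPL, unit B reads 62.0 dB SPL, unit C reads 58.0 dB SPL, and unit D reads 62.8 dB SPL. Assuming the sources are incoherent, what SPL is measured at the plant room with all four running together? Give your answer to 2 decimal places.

67.22 dB SPL

Uncorrelated sources add in intensity (power), not in dB.
L_total = 10·log₁₀(10^(60.6/10) + 10^(62.0/10) + 10^(58.0/10) + 10^(62.8/10)) = 10·log₁₀(5269000) = 67.22 dB SPL.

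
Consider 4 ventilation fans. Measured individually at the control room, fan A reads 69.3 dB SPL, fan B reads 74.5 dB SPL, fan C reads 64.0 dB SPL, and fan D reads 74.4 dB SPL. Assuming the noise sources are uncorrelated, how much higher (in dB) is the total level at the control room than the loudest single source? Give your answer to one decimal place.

Add the sources as powers (linear), then convert back to dB:
L_total = 10·log₁₀(10^(69.3/10) + 10^(74.5/10) + 10^(64.0/10) + 10^(74.4/10)) = 78.24 dB SPL.
Excess over the loudest (74.5 dB): 78.24 − 74.5 = 3.7 dB.

3.7 dB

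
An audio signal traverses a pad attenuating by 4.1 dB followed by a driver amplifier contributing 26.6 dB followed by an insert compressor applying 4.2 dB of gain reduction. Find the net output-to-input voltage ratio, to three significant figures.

Net gain = (−4.1) + 26.6 + (−4.2) = 18.3 dB.
Voltage ratio = 10^(18.3/20) = 8.22.

8.22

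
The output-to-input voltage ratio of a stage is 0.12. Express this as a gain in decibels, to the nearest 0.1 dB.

-18.4 dB

For a voltage ratio, dB = 20·log₁₀(V₂/V₁).
20·log₁₀(0.12) = -18.4 dB.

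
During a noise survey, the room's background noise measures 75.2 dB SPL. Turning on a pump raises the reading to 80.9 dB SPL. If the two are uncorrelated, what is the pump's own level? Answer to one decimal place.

Remove the background by subtracting linear intensities:
L_src = 10·log₁₀(10^(80.9/10) − 10^(75.2/10)) = 10·log₁₀(89910000) = 79.5 dB SPL.

79.5 dB SPL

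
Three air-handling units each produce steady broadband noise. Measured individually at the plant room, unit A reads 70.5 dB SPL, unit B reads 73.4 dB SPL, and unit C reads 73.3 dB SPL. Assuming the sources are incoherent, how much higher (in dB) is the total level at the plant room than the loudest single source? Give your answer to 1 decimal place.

4.0 dB

Incoherent sources sum as intensities:
L_total = 10·log₁₀(10^(70.5/10) + 10^(73.4/10) + 10^(73.3/10)) = 77.36 dB SPL.
Excess over the loudest (73.4 dB): 77.36 − 73.4 = 4.0 dB.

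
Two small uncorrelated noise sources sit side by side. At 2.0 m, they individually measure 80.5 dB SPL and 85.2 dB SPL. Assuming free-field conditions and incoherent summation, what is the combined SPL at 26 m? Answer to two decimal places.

64.19 dB SPL

Combined at 2.0 m: 10·log₁₀(10^(80.5/10)+10^(85.2/10)) = 86.467 dB SPL.
Then apply −20·log₁₀(26/2.0) = -22.279 dB → 64.19 dB SPL.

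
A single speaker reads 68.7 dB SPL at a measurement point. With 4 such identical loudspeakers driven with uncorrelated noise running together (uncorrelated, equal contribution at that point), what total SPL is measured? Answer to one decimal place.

74.7 dB SPL

4 equal incoherent sources raise the level by 10·log₁₀(4) = 6.02 dB.
L_total = 68.7 + 6.02 = 74.7 dB SPL.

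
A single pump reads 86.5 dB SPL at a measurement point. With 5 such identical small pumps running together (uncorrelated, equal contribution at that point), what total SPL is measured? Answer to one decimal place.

5 equal incoherent sources raise the level by 10·log₁₀(5) = 6.99 dB.
L_total = 86.5 + 6.99 = 93.5 dB SPL.

93.5 dB SPL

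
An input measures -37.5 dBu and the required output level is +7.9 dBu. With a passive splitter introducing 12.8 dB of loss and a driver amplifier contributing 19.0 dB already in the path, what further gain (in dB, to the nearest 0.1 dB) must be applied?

The required make-up gain is the shortfall in the dB sum.
G = +7.9 − (-37.5) + 12.8 − 19.0 = 39.2 dB.

39.2 dB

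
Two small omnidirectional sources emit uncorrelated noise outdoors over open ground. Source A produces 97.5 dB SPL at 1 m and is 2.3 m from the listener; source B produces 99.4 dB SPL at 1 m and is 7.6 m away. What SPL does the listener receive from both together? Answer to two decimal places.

At the listener: L_A = 97.5 − 20·log₁₀(2.3) = 90.265 dB; L_B = 99.4 − 20·log₁₀(7.6) = 81.784 dB.
Combined: 10·log₁₀(10^(90.265/10)+10^(81.784/10)) = 90.84 dB SPL.

90.84 dB SPL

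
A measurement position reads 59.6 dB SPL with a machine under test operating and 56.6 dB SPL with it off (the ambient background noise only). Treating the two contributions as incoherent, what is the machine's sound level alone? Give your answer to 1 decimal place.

Background correction is a power subtraction:
L_src = 10·log₁₀(10^(59.6/10) − 10^(56.6/10)) = 10·log₁₀(454900) = 56.6 dB SPL.

56.6 dB SPL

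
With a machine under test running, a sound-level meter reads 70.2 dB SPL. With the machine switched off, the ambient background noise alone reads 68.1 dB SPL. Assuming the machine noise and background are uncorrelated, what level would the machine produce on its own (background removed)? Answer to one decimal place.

Background correction is a power subtraction:
L_src = 10·log₁₀(10^(70.2/10) − 10^(68.1/10)) = 10·log₁₀(4015000) = 66.0 dB SPL.

66.0 dB SPL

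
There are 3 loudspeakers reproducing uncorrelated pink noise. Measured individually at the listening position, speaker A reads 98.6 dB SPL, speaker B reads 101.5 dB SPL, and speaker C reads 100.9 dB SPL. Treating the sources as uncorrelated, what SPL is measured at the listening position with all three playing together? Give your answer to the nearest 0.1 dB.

105.3 dB SPL

Incoherent sources sum as intensities:
L_total = 10·log₁₀(10^(98.6/10) + 10^(101.5/10) + 10^(100.9/10)) = 10·log₁₀(33672000000) = 105.3 dB SPL.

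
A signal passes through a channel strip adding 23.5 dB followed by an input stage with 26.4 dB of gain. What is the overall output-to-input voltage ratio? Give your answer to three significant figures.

Net gain = 23.5 + 26.4 = 49.9 dB.
Voltage ratio = 10^(49.9/20) = 313.

313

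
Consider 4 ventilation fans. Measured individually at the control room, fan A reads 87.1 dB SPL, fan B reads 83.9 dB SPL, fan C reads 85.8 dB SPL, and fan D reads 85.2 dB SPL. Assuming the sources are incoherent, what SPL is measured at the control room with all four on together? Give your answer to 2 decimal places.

91.67 dB SPL

Add the sources as powers (linear), then convert back to dB:
L_total = 10·log₁₀(10^(87.1/10) + 10^(83.9/10) + 10^(85.8/10) + 10^(85.2/10)) = 10·log₁₀(1470000000) = 91.67 dB SPL.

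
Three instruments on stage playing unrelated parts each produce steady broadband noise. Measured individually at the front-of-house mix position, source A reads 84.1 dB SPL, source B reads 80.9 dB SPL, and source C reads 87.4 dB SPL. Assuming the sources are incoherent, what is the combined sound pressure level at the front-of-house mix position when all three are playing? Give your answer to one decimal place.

Uncorrelated sources add in intensity (power), not in dB.
L_total = 10·log₁₀(10^(84.1/10) + 10^(80.9/10) + 10^(87.4/10)) = 10·log₁₀(929600000) = 89.7 dB SPL.

89.7 dB SPL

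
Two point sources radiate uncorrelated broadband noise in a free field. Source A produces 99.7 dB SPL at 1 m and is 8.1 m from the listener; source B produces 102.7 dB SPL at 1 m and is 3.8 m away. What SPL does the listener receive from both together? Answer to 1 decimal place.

At the listener: L_A = 99.7 − 20·log₁₀(8.1) = 81.53 dB; L_B = 102.7 − 20·log₁₀(3.8) = 91.10 dB.
Combined: 10·log₁₀(10^(81.53/10)+10^(91.10/10)) = 91.6 dB SPL.

91.6 dB SPL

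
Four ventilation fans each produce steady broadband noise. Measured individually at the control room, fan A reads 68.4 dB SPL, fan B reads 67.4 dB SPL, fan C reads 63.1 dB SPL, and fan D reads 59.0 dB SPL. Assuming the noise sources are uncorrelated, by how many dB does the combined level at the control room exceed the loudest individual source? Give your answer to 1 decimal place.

3.4 dB

Add the sources as powers (linear), then convert back to dB:
L_total = 10·log₁₀(10^(68.4/10) + 10^(67.4/10) + 10^(63.1/10) + 10^(59.0/10)) = 71.83 dB SPL.
Excess over the loudest (68.4 dB): 71.83 − 68.4 = 3.4 dB.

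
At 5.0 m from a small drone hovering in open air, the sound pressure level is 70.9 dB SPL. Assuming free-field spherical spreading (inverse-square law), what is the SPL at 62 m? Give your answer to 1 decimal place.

49.0 dB SPL

Inverse-square spreading gives ΔL = −20·log₁₀(d₂/d₁).
ΔL = −20·log₁₀(62/5.0) = -21.87 dB, so L₂ = 70.9 + (-21.87) = 49.0 dB SPL.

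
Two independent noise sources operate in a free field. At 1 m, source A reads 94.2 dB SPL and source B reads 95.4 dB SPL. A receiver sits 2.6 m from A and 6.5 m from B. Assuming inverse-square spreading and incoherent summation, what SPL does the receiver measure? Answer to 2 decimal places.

86.73 dB SPL

At the listener: L_A = 94.2 − 20·log₁₀(2.6) = 85.901 dB; L_B = 95.4 − 20·log₁₀(6.5) = 79.142 dB.
Combined: 10·log₁₀(10^(85.901/10)+10^(79.142/10)) = 86.73 dB SPL.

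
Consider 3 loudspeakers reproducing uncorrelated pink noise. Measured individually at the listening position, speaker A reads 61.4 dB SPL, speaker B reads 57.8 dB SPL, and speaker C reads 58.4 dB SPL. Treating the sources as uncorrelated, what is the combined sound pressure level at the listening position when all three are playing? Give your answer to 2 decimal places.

64.27 dB SPL

Add the sources as powers (linear), then convert back to dB:
L_total = 10·log₁₀(10^(61.4/10) + 10^(57.8/10) + 10^(58.4/10)) = 10·log₁₀(2675000) = 64.27 dB SPL.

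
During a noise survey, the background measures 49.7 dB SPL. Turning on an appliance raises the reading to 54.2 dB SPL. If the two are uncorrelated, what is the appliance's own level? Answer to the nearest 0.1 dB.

Remove the background by subtracting linear intensities:
L_src = 10·log₁₀(10^(54.2/10) − 10^(49.7/10)) = 10·log₁₀(169700) = 52.3 dB SPL.

52.3 dB SPL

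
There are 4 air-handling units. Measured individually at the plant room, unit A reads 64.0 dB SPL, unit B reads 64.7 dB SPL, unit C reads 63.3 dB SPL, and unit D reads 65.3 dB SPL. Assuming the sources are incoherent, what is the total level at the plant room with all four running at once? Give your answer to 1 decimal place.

Uncorrelated sources add in intensity (power), not in dB.
L_total = 10·log₁₀(10^(64.0/10) + 10^(64.7/10) + 10^(63.3/10) + 10^(65.3/10)) = 10·log₁₀(10990000) = 70.4 dB SPL.

70.4 dB SPL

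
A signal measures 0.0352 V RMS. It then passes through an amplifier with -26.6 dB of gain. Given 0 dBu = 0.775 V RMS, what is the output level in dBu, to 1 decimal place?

Input level: 20·log₁₀(0.0352/0.775) = -26.86 dBu.
Output: -26.86 − 26.6 = -53.5 dBu.

-53.5 dBu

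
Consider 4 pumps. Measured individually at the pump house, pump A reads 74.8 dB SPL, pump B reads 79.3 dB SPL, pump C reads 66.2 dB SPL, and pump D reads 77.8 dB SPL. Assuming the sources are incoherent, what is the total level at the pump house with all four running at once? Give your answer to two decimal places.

82.55 dB SPL

Incoherent sources sum as intensities:
L_total = 10·log₁₀(10^(74.8/10) + 10^(79.3/10) + 10^(66.2/10) + 10^(77.8/10)) = 10·log₁₀(179700000) = 82.55 dB SPL.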